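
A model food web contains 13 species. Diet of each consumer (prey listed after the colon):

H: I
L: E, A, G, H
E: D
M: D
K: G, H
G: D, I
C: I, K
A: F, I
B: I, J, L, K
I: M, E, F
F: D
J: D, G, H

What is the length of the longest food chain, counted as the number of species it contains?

One longest chain: D → M → I → G → K → C.
It has 6 species and 5 links.

6 species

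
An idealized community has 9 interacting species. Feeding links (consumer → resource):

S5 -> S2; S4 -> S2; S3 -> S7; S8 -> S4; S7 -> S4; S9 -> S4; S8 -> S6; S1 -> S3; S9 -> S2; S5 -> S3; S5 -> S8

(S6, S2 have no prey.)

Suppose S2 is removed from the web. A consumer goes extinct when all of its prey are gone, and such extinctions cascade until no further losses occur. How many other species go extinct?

Remove S2.
Round 1: S4 (all prey gone) → extinct.
Round 2: S9 (all prey gone), S7 (all prey gone) → extinct.
Round 3: S3 (all prey gone) → extinct.
Round 4: S1 (all prey gone) → extinct.
No further losses. Total secondary extinctions: 5.

5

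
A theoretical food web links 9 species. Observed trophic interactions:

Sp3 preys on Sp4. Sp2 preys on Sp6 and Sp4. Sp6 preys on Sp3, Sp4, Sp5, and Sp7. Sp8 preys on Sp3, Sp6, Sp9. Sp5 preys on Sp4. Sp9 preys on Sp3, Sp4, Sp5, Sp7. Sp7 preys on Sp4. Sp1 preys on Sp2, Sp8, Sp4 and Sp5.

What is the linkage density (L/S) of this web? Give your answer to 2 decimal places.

L/S = 2.22

There are L = 20 links among S = 9 species.
L/S = 20/9 = 2.2222 ≈ 2.22.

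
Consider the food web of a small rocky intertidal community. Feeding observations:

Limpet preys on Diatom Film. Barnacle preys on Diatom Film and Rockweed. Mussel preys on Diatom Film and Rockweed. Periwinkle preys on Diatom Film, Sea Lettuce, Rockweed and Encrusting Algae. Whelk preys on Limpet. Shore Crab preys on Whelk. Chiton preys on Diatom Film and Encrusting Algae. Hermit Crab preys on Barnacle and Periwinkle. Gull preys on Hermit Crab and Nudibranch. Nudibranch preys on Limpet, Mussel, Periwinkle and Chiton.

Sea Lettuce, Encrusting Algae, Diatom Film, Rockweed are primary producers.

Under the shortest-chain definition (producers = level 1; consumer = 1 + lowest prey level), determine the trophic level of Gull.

Diatom Film is a producer → level 1.
Barnacle eats Diatom Film → level 2.
Hermit Crab eats Barnacle → level 3.
Gull eats Hermit Crab → level 4.
No prey of Gull is below level 3, so 4 is the minimum.

Trophic level 4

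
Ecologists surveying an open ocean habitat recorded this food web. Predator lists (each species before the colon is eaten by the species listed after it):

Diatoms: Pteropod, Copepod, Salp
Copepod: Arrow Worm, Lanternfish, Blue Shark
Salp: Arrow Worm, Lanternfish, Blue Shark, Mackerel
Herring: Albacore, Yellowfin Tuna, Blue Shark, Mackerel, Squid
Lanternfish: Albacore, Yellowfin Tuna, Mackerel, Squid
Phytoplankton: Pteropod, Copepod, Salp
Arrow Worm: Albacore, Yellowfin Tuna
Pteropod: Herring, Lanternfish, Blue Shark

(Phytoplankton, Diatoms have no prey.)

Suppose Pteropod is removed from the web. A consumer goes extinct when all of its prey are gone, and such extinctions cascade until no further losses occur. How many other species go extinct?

1

Remove Pteropod.
Round 1: Herring (all prey gone) → extinct.
No further losses. Total secondary extinctions: 1.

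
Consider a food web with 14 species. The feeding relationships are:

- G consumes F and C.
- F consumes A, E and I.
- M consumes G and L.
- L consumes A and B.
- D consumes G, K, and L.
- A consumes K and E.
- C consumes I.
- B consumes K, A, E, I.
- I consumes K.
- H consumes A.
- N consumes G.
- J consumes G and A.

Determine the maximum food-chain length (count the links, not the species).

4 links

One longest chain: E → A → B → L → D.
It has 5 species and 4 links.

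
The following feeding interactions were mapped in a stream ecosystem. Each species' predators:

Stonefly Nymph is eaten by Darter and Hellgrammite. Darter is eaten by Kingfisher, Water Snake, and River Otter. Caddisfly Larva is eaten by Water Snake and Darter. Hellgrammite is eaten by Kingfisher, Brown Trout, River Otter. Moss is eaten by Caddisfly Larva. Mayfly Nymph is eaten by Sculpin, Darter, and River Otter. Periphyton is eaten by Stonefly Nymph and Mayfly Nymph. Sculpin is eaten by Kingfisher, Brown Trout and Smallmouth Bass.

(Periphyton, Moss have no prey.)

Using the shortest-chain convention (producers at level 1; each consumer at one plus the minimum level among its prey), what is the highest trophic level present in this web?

4

Producers (level 1): Periphyton, Moss.
Following each consumer down to its lowest-level prey: Periphyton → Mayfly Nymph → Sculpin → Smallmouth Bass (levels 1 through 4).
All prey of Smallmouth Bass (Sculpin 3) are at level 3 or above, so Smallmouth Bass is at level 1 + 3 = 4.
Every consumer has at least one prey at level 3 or below, so none exceeds level 4.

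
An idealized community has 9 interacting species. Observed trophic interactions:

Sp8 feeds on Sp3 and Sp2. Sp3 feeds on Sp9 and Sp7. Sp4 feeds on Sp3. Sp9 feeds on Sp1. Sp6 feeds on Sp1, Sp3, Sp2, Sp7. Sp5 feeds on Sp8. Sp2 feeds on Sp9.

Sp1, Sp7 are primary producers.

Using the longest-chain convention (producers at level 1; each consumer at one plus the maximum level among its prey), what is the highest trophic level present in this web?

5

Producers (level 1): Sp1, Sp7.
Sp1 → Sp9 → Sp3 → Sp8 → Sp5 gives Sp5 level 5.
No species has a prey at level 5, so no species reaches level 6.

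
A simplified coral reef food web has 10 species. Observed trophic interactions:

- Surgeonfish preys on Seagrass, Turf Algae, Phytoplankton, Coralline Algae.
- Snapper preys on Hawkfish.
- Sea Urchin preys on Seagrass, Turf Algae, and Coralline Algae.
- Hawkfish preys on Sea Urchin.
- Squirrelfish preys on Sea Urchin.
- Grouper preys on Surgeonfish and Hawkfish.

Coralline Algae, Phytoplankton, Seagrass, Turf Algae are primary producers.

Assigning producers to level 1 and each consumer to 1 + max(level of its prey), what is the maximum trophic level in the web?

Producers (level 1): Coralline Algae, Phytoplankton, Seagrass, Turf Algae.
Coralline Algae → Sea Urchin → Hawkfish → Grouper gives Grouper level 4.
No species has a prey at level 4, so no species reaches level 5.

4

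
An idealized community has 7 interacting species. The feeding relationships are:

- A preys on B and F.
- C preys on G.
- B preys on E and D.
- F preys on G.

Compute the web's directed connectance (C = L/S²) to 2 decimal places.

C = 0.12

The web has S = 7 species and L = 6 feeding links.
C = L / S² = 6 / 49 = 0.1224 ≈ 0.12.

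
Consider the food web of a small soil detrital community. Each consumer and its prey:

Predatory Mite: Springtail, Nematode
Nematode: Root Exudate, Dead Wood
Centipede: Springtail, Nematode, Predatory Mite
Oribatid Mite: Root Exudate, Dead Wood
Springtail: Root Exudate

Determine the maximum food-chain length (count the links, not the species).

3 links

One longest chain: Root Exudate → Springtail → Predatory Mite → Centipede.
It has 4 species and 3 links.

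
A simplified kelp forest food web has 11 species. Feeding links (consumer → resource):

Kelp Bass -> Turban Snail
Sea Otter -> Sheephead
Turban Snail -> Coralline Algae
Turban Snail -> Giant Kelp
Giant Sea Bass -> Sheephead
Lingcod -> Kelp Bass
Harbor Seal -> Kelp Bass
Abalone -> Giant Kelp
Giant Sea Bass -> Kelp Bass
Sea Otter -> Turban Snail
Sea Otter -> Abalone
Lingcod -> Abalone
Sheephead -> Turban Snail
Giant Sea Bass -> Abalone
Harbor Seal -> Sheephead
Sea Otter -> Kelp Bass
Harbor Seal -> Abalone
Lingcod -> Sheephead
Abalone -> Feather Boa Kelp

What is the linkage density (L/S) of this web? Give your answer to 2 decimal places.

There are L = 19 links among S = 11 species.
L/S = 19/11 = 1.7273 ≈ 1.73.

L/S = 1.73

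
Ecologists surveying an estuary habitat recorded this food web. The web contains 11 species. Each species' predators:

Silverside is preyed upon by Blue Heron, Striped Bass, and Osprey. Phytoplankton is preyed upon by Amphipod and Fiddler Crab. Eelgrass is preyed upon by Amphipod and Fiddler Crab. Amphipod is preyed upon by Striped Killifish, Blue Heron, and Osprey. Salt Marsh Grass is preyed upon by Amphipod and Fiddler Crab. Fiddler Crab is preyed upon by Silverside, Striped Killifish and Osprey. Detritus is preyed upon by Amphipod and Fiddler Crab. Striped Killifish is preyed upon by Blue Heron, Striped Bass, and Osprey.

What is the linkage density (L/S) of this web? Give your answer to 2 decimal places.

L/S = 1.82

There are L = 20 links among S = 11 species.
L/S = 20/11 = 1.8182 ≈ 1.82.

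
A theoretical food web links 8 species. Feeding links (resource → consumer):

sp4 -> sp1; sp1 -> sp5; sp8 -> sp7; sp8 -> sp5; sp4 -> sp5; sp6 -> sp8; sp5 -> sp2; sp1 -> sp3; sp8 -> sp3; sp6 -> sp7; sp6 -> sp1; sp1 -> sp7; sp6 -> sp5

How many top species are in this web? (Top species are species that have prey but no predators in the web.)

Top species (has prey, but nothing eats it): sp3, sp7, sp2.
Count: 3.

3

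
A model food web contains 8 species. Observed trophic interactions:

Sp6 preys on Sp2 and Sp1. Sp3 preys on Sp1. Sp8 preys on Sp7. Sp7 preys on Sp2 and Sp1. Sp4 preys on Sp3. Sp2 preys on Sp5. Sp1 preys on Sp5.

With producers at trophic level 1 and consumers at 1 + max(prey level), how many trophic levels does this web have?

4

Producers (level 1): Sp5.
Sp5 → Sp1 → Sp7 → Sp8 gives Sp8 level 4.
No species has a prey at level 4, so no species reaches level 5.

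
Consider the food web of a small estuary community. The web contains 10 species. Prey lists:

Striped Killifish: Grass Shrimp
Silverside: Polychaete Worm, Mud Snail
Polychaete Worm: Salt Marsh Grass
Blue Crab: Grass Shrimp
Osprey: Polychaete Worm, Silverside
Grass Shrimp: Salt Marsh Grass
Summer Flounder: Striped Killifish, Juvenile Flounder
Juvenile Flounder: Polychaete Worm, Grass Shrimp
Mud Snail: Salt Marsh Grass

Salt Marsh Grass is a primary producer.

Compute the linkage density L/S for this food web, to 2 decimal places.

There are L = 13 links among S = 10 species.
L/S = 13/10 = 1.3000 ≈ 1.30.

L/S = 1.30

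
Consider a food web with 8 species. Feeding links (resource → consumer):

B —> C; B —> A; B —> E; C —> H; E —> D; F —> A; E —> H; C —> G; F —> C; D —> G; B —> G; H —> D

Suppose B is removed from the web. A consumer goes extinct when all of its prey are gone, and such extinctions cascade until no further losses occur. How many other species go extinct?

1

Remove B.
Round 1: E (all prey gone) → extinct.
No further losses. Total secondary extinctions: 1.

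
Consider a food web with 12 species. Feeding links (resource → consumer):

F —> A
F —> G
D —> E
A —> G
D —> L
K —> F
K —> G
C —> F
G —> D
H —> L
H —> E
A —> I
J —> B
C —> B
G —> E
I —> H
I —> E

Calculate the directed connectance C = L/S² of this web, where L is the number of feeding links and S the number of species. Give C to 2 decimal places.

The web has S = 12 species and L = 17 feeding links.
C = L / S² = 17 / 144 = 0.1181 ≈ 0.12.

C = 0.12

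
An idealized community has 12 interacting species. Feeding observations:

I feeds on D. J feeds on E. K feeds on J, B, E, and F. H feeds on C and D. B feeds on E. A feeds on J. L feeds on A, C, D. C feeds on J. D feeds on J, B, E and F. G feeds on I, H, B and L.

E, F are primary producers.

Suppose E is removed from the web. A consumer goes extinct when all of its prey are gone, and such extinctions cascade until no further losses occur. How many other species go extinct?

4

Remove E.
Round 1: J (all prey gone), B (all prey gone) → extinct.
Round 2: A (all prey gone), C (all prey gone) → extinct.
No further losses. Total secondary extinctions: 4.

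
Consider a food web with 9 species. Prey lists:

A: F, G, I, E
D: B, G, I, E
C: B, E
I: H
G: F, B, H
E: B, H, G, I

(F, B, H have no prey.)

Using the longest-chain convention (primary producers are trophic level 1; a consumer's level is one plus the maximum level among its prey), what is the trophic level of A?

F is a producer → level 1.
G eats F (level 1); other prey at levels: B 1, H 1 → level 2.
E eats G (level 2); other prey at levels: B 1, H 1, I 2 → level 3.
A eats E (level 3); other prey at levels: F 1, G 2, I 2 → level 4.

Trophic level 4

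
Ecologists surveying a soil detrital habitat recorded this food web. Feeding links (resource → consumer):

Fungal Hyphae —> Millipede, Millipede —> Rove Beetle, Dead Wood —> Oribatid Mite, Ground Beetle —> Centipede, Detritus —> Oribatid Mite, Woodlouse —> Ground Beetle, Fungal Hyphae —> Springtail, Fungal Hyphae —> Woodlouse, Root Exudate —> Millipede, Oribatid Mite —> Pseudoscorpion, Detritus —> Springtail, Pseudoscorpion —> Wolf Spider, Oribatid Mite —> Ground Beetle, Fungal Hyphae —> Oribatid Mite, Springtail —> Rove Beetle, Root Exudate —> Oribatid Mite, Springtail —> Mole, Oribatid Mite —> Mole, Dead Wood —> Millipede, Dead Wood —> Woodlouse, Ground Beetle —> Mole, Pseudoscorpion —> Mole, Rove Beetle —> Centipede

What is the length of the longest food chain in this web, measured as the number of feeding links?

One longest chain: Dead Wood → Oribatid Mite → Pseudoscorpion → Mole.
It has 4 species and 3 links.

3 links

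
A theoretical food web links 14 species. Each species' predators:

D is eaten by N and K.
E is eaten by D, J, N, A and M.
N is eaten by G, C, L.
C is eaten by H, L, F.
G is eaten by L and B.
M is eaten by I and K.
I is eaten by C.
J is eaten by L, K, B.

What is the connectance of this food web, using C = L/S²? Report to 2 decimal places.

C = 0.11

The web has S = 14 species and L = 21 feeding links.
C = L / S² = 21 / 196 = 0.1071 ≈ 0.11.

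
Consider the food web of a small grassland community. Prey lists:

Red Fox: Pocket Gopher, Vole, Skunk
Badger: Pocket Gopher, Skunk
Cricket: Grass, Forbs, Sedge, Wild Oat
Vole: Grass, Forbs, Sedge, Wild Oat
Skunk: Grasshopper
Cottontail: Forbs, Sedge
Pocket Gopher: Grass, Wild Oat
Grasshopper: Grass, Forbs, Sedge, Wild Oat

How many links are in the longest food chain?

3 links

One longest chain: Grass → Grasshopper → Skunk → Red Fox.
It has 4 species and 3 links.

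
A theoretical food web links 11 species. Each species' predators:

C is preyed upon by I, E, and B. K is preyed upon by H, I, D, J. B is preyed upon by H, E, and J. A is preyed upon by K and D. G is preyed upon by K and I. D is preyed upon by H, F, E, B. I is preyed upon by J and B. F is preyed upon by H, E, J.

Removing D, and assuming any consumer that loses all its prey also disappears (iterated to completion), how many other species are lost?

Remove D.
Round 1: F (all prey gone) → extinct.
No further losses. Total secondary extinctions: 1.

1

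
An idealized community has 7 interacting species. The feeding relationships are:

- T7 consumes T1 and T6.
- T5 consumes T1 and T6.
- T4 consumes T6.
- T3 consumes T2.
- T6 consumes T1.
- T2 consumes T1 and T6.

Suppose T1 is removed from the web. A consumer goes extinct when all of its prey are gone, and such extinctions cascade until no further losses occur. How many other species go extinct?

Remove T1.
Round 1: T6 (all prey gone) → extinct.
Round 2: T7 (all prey gone), T2 (all prey gone), T4 (all prey gone), T5 (all prey gone) → extinct.
Round 3: T3 (all prey gone) → extinct.
No further losses. Total secondary extinctions: 6.

6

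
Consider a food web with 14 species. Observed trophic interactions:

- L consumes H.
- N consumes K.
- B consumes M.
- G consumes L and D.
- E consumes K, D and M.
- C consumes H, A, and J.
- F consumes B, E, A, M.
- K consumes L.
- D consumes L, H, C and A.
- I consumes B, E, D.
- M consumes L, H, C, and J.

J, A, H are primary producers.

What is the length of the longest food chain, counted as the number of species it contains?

5 species

One longest chain: J → C → D → E → I.
It has 5 species and 4 links.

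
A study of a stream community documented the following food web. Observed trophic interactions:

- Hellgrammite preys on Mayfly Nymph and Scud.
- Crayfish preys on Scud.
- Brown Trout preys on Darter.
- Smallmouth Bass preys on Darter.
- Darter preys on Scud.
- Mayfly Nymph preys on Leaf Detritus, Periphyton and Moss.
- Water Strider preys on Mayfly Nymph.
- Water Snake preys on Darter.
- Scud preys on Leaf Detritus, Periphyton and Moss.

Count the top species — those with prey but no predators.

Top species (has prey, but nothing eats it): Hellgrammite, Crayfish, Water Strider, Water Snake, Brown Trout, Smallmouth Bass.
Count: 6.

6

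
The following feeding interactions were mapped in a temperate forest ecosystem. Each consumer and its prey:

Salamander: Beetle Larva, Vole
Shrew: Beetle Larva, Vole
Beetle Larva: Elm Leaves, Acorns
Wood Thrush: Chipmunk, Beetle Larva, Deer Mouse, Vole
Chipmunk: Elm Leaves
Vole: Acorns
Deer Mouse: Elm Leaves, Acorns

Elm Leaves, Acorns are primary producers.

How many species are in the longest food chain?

3 species

One longest chain: Elm Leaves → Beetle Larva → Salamander.
It has 3 species and 2 links.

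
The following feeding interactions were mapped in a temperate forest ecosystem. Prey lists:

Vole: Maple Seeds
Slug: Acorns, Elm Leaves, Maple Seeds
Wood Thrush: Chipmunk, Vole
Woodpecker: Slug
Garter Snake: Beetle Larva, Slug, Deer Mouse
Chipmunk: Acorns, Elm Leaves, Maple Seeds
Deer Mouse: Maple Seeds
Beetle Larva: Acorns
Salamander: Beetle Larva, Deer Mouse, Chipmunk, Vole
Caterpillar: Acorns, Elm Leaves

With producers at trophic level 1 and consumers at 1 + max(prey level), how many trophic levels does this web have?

Producers (level 1): Acorns, Elm Leaves, Maple Seeds.
Acorns → Slug → Woodpecker gives Woodpecker level 3.
No species has a prey at level 3, so no species reaches level 4.

3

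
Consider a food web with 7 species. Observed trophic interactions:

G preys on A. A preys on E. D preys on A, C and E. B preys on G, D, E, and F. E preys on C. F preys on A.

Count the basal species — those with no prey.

Basal species (no prey listed): C.
Count: 1.

1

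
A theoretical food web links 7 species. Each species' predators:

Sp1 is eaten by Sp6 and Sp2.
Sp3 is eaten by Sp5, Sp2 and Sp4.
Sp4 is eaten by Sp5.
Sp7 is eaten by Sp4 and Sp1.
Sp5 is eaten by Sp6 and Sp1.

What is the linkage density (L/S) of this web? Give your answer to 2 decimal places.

L/S = 1.43

There are L = 10 links among S = 7 species.
L/S = 10/7 = 1.4286 ≈ 1.43.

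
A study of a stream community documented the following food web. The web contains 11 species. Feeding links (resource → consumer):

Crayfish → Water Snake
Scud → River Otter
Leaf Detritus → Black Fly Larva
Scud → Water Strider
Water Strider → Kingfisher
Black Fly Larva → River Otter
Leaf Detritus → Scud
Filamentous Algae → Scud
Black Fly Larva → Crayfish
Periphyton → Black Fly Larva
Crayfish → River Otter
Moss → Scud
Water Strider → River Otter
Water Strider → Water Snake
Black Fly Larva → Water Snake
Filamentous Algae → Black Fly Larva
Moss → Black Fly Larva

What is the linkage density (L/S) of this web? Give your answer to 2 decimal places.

There are L = 17 links among S = 11 species.
L/S = 17/11 = 1.5455 ≈ 1.55.

L/S = 1.55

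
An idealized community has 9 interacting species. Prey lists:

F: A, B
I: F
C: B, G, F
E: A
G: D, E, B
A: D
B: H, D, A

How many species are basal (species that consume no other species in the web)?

2

Basal species (no prey listed): H, D.
Count: 2.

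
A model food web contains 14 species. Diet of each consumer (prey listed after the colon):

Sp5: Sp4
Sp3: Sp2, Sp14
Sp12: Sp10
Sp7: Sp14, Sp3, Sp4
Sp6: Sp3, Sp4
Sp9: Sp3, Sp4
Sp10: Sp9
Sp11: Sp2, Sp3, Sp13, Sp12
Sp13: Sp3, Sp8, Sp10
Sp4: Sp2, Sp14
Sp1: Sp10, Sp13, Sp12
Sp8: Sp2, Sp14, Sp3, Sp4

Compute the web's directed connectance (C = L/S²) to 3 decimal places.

C = 0.143

The web has S = 14 species and L = 28 feeding links.
C = L / S² = 28 / 196 = 0.1429 ≈ 0.143.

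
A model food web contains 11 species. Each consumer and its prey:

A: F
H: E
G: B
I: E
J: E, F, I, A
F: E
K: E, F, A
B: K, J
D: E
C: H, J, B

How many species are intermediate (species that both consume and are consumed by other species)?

Intermediate species (has both prey and predators): H, F, I, A, K, J, B.
Count: 7.

7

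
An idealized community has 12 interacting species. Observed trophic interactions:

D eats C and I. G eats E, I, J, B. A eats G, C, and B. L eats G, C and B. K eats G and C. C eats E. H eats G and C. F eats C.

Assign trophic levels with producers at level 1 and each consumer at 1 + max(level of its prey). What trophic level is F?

Trophic level 3

E is a producer → level 1.
C eats E → level 2.
F eats C → level 3.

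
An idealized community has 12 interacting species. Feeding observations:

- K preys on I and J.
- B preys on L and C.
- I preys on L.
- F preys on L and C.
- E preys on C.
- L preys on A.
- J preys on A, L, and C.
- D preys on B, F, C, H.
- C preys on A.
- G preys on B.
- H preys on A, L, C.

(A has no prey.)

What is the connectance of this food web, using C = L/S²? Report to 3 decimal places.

C = 0.146

The web has S = 12 species and L = 21 feeding links.
C = L / S² = 21 / 144 = 0.1458 ≈ 0.146.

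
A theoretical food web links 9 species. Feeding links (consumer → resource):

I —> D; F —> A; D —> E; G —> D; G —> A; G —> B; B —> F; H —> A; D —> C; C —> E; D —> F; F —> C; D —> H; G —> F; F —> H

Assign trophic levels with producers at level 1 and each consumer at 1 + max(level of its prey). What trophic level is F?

E is a producer → level 1.
C eats E → level 2.
F eats C (level 2); other prey at levels: A 1, H 2 → level 3.

Trophic level 3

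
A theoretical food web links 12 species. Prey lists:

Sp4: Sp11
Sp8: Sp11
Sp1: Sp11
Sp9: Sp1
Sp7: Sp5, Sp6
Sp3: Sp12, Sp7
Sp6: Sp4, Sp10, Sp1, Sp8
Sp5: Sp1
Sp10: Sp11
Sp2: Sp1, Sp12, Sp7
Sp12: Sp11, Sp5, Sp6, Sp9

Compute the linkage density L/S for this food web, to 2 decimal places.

There are L = 21 links among S = 12 species.
L/S = 21/12 = 1.7500 ≈ 1.75.

L/S = 1.75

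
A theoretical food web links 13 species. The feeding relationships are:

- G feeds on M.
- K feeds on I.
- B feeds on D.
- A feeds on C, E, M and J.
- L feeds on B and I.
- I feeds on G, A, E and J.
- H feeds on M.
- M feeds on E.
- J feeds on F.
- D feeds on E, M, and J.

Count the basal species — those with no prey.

Basal species (no prey listed): E, C, F.
Count: 3.

3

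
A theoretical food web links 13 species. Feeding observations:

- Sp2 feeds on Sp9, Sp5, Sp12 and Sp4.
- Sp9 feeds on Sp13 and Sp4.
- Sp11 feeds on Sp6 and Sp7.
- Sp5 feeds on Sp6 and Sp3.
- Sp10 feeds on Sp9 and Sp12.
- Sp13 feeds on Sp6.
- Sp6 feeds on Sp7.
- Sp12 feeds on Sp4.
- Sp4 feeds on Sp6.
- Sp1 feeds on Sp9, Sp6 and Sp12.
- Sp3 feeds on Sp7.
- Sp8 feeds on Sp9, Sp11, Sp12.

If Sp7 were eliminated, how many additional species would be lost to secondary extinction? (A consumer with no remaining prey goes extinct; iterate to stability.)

Remove Sp7.
Round 1: Sp6 (all prey gone), Sp3 (all prey gone) → extinct.
Round 2: Sp13 (all prey gone), Sp11 (all prey gone), Sp4 (all prey gone), Sp5 (all prey gone) → extinct.
Round 3: Sp9 (all prey gone), Sp12 (all prey gone) → extinct.
Round 4: Sp10 (all prey gone), Sp2 (all prey gone), Sp1 (all prey gone), Sp8 (all prey gone) → extinct.
No further losses. Total secondary extinctions: 12.

12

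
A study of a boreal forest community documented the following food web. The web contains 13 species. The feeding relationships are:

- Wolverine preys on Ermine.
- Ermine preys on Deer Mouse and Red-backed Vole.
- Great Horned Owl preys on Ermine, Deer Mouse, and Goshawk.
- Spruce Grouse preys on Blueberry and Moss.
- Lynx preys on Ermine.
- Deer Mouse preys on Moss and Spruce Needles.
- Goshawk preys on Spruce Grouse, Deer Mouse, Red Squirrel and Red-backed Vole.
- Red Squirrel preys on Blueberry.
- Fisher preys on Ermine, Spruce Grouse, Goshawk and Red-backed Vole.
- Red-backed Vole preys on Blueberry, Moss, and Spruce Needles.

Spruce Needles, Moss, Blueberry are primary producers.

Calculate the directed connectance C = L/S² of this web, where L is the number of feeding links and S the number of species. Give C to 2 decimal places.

C = 0.14

The web has S = 13 species and L = 23 feeding links.
C = L / S² = 23 / 169 = 0.1361 ≈ 0.14.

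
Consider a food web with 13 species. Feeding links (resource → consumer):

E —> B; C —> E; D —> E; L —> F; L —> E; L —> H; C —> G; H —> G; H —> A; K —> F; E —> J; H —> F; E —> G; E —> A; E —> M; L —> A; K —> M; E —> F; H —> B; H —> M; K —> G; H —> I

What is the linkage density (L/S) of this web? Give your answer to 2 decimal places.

L/S = 1.69

There are L = 22 links among S = 13 species.
L/S = 22/13 = 1.6923 ≈ 1.69.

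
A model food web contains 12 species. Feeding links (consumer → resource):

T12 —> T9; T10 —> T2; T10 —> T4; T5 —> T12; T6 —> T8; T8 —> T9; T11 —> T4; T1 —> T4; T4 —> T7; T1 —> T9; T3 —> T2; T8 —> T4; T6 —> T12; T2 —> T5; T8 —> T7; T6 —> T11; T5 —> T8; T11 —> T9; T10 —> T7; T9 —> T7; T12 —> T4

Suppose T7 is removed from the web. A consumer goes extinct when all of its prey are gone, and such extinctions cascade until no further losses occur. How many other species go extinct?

Remove T7.
Round 1: T4 (all prey gone), T9 (all prey gone) → extinct.
Round 2: T12 (all prey gone), T8 (all prey gone), T1 (all prey gone), T11 (all prey gone) → extinct.
Round 3: T5 (all prey gone), T6 (all prey gone) → extinct.
Round 4: T2 (all prey gone) → extinct.
Round 5: T3 (all prey gone), T10 (all prey gone) → extinct.
No further losses. Total secondary extinctions: 11.

11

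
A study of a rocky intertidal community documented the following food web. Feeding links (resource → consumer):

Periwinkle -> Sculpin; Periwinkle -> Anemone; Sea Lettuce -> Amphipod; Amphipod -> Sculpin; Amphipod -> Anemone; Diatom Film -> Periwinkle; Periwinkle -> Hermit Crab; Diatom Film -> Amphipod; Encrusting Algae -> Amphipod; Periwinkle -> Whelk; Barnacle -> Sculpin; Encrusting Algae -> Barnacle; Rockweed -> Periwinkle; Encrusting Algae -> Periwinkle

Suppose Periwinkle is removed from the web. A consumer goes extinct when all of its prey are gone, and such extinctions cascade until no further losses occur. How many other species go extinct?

Remove Periwinkle.
Round 1: Hermit Crab (all prey gone), Whelk (all prey gone) → extinct.
No further losses. Total secondary extinctions: 2.

2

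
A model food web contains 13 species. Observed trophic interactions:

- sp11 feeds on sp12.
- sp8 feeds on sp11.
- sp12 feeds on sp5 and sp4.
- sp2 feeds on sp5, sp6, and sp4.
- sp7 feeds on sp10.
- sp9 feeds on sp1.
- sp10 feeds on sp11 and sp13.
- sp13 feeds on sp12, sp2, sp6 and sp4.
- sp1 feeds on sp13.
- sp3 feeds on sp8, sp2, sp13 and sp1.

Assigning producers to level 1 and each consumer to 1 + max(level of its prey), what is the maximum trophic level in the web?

Producers (level 1): sp5, sp6, sp4.
sp5 → sp2 → sp13 → sp1 → sp9 gives sp9 level 5.
No species has a prey at level 5, so no species reaches level 6.

5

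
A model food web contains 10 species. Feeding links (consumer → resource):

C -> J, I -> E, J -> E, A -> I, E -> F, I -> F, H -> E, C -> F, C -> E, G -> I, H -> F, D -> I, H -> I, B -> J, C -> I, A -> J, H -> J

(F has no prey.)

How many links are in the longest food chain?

One longest chain: F → E → I → G.
It has 4 species and 3 links.

3 links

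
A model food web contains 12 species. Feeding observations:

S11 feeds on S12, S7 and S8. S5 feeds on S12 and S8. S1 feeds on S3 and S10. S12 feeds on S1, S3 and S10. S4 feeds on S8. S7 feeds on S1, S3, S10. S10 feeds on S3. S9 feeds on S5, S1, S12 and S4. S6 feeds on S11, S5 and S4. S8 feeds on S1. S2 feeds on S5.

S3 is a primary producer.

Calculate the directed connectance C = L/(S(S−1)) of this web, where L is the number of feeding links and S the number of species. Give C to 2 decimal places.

The web has S = 12 species and L = 24 feeding links.
C = L / (S(S−1)) = 24 / 132 = 0.1818 ≈ 0.18.

C = 0.18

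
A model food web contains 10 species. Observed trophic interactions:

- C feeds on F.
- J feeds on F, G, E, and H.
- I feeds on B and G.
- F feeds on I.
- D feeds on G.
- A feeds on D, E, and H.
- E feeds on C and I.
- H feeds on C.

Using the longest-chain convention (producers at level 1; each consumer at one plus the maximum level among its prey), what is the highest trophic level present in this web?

Producers (level 1): B, G.
B → I → F → C → H → J gives J level 6.
No species has a prey at level 6, so no species reaches level 7.

6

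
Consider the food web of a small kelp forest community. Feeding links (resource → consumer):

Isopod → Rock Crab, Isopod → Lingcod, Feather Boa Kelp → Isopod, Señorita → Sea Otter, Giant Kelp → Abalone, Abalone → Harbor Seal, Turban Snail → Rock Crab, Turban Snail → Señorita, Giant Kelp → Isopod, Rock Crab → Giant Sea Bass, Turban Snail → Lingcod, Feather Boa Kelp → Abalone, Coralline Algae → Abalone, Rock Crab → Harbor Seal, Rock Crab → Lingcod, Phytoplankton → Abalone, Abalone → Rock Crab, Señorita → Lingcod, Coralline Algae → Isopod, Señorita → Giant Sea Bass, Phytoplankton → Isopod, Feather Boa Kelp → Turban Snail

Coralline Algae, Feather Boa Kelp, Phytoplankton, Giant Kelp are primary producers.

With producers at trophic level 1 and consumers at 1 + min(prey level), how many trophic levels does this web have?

Producers (level 1): Coralline Algae, Feather Boa Kelp, Phytoplankton, Giant Kelp.
Following each consumer down to its lowest-level prey: Feather Boa Kelp → Turban Snail → Señorita → Sea Otter (levels 1 through 4).
All prey of Sea Otter (Señorita 3) are at level 3 or above, so Sea Otter is at level 1 + 3 = 4.
Every consumer has at least one prey at level 3 or below, so none exceeds level 4.

4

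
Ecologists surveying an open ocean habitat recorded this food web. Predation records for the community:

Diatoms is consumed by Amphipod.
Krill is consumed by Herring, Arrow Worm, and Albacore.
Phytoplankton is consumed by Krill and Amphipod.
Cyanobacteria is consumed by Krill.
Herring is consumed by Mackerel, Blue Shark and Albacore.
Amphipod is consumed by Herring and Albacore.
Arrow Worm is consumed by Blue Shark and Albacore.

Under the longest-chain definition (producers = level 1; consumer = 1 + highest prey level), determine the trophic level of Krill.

Trophic level 2

Cyanobacteria is a producer → level 1.
Krill eats Cyanobacteria (level 1); other prey at levels: Phytoplankton 1 → level 2.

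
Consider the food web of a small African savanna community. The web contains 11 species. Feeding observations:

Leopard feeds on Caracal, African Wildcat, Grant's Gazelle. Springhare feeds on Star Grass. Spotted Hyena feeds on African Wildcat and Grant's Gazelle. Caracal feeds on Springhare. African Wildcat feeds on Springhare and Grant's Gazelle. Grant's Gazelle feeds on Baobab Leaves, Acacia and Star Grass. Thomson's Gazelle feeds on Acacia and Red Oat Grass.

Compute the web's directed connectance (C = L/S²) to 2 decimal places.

C = 0.12

The web has S = 11 species and L = 14 feeding links.
C = L / S² = 14 / 121 = 0.1157 ≈ 0.12.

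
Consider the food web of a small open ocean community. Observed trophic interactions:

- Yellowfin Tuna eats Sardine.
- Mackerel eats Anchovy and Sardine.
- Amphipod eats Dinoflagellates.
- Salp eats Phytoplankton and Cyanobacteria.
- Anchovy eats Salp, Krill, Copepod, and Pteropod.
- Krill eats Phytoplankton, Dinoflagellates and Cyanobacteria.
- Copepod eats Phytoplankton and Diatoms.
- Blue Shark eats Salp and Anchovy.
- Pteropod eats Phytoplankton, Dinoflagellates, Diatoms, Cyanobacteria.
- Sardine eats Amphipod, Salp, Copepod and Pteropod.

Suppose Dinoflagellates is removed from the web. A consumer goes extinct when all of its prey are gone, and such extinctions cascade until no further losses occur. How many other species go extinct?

Remove Dinoflagellates.
Round 1: Amphipod (all prey gone) → extinct.
No further losses. Total secondary extinctions: 1.

1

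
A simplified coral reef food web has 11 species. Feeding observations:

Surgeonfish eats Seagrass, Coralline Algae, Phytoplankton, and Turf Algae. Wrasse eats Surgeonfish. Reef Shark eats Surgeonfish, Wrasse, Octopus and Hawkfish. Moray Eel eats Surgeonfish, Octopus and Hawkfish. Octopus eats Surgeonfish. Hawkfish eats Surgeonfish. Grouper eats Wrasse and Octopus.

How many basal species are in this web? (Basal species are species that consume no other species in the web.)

4

Basal species (no prey listed): Phytoplankton, Coralline Algae, Seagrass, Turf Algae.
Count: 4.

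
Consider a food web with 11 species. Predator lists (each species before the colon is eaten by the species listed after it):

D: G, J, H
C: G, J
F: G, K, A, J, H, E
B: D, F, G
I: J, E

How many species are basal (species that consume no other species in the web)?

3

Basal species (no prey listed): I, C, B.
Count: 3.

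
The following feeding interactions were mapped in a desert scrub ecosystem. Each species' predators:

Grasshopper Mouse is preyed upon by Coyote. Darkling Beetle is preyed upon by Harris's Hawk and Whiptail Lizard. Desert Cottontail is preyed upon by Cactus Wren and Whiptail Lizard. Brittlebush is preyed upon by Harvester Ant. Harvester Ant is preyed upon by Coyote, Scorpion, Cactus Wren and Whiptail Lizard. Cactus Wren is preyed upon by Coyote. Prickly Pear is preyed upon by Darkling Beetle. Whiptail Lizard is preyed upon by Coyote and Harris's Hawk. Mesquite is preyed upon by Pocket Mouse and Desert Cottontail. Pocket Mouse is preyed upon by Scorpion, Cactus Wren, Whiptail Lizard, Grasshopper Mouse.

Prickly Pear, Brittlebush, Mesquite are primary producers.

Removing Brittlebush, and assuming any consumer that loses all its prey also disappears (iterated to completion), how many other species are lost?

1

Remove Brittlebush.
Round 1: Harvester Ant (all prey gone) → extinct.
No further losses. Total secondary extinctions: 1.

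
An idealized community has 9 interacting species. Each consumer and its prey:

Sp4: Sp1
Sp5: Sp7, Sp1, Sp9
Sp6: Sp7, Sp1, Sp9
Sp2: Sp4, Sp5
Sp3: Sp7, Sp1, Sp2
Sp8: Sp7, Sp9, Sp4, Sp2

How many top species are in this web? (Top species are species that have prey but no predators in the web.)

Top species (has prey, but nothing eats it): Sp6, Sp8, Sp3.
Count: 3.

3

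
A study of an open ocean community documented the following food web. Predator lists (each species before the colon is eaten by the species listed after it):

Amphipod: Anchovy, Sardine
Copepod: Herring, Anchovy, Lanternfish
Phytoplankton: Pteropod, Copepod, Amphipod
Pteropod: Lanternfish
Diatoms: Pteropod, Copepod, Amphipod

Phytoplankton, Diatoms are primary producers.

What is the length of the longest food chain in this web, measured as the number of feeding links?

One longest chain: Phytoplankton → Copepod → Herring.
It has 3 species and 2 links.

2 links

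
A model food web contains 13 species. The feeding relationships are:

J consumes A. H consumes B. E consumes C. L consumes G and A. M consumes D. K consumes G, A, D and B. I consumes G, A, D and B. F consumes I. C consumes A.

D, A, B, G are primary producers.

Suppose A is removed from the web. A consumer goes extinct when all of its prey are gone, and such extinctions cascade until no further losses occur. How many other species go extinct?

Remove A.
Round 1: J (all prey gone), C (all prey gone) → extinct.
Round 2: E (all prey gone) → extinct.
No further losses. Total secondary extinctions: 3.

3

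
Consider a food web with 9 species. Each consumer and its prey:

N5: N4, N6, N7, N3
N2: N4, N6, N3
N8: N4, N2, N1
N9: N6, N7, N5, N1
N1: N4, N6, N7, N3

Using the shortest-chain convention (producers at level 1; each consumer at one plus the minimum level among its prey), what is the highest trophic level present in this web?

2

Producers (level 1): N4, N6, N7, N3.
Following each consumer down to its lowest-level prey: N4 → N8 (levels 1 through 2).
All prey of N8 (N4 1, N2 2, N1 2) are at level 1 or above, so N8 is at level 1 + 1 = 2.
Every consumer has at least one prey at level 1 or below, so none exceeds level 2.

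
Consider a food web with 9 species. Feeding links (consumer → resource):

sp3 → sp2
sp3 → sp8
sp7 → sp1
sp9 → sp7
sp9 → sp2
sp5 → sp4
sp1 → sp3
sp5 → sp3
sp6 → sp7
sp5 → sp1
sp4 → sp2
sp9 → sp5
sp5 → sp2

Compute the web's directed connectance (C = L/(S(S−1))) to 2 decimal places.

C = 0.18

The web has S = 9 species and L = 13 feeding links.
C = L / (S(S−1)) = 13 / 72 = 0.1806 ≈ 0.18.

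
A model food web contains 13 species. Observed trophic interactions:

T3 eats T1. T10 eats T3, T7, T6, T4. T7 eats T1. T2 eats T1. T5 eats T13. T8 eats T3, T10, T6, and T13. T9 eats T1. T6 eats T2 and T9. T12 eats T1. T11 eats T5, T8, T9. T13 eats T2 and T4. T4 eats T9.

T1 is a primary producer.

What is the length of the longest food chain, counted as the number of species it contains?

6 species

One longest chain: T1 → T9 → T4 → T13 → T8 → T11.
It has 6 species and 5 links.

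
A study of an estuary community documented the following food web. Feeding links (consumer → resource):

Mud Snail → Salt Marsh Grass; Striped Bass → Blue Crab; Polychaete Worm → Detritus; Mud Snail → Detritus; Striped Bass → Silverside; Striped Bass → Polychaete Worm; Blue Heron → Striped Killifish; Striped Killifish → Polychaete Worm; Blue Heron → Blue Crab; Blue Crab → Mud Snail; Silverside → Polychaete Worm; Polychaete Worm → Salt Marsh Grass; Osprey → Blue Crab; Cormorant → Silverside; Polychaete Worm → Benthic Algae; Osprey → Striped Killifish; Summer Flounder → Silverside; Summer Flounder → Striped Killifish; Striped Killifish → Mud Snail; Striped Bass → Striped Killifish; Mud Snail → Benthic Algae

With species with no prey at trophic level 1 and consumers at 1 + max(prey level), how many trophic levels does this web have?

Basal resources (level 1): Benthic Algae, Salt Marsh Grass, Detritus.
Benthic Algae → Polychaete Worm → Silverside → Striped Bass gives Striped Bass level 4.
No species has a prey at level 4, so no species reaches level 5.

4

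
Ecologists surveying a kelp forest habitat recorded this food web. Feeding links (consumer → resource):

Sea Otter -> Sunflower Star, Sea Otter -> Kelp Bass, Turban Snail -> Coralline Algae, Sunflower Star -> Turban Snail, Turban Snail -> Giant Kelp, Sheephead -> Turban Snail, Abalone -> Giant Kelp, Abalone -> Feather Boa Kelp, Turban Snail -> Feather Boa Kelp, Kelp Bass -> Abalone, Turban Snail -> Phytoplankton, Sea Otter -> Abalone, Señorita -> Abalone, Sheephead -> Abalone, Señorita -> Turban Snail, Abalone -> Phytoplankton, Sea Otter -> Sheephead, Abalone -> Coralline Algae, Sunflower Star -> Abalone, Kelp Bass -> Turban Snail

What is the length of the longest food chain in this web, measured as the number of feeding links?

One longest chain: Phytoplankton → Abalone → Sheephead → Sea Otter.
It has 4 species and 3 links.

3 links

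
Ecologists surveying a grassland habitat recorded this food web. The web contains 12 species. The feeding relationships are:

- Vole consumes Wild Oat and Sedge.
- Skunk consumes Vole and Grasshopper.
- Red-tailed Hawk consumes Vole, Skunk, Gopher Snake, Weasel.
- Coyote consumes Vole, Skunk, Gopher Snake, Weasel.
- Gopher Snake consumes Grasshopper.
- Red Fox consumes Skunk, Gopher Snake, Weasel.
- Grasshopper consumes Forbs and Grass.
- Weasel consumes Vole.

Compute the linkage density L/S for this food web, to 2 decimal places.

There are L = 19 links among S = 12 species.
L/S = 19/12 = 1.5833 ≈ 1.58.

L/S = 1.58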